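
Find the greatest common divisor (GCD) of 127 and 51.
1

Using the Euclidean algorithm:
127 = 2 × 51 + 25
51 = 2 × 25 + 1
25 = 25 × 1 + 0

GCD(127, 51) = 1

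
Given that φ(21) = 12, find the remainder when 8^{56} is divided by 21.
By Euler: 8^{12} ≡ 1 (mod 21) since gcd(8, 21) = 1. 56 = 4×12 + 8. So 8^{56} ≡ 8^{8} ≡ 1 (mod 21)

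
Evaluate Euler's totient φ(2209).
2162

Prime factorization: 2209 = 47^2
Using the formula φ(n) = n × Π(1 - 1/p) for each prime factor p:
φ(2209) = 2209 × (1 - 1/47)
φ(2209) = 2162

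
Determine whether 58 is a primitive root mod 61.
p - 1 = 60 has prime divisors 2, 3, 5. Check 58^(60/q) mod 61 for each: 58^(60/2) = 58^30 ≡ 1, 58^(60/3) = 58^20 ≡ 1, 58^(60/5) = 58^12 ≡ 9 (mod 61). Since 58^30 ≡ 1 (mod 61), the order of 58 divides 30 (in fact the order is 5) ≠ 60, so it is not a primitive root.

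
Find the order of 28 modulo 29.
Powers of 28 mod 29: 28^1≡28, 28^2≡1. Order = 2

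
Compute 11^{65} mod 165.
11

Using successive squaring:
Binary expansion of 65: 1000001
Powers of 11 mod 165 (each is the square of the previous):
  11^1 ≡ 11 (mod 165)
  11^2 ≡ 11² = 121 ≡ 121 (mod 165)
  11^4 ≡ 121² = 14641 ≡ 121 (mod 165)
  11^8 ≡ 121² = 14641 ≡ 121 (mod 165)
  11^16 ≡ 121² = 14641 ≡ 121 (mod 165)
  11^32 ≡ 121² = 14641 ≡ 121 (mod 165)
  11^64 ≡ 121² = 14641 ≡ 121 (mod 165)
65 = 64 + 1, so 11^65 = 11^64 × 11^1 ≡ 121 × 11 (mod 165)
Multiplying step by step:
  121 × 11 = 1331 ≡ 11 (mod 165)
Result: 11^65 ≡ 11 (mod 165)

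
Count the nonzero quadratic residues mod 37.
For prime 37, there are (p-1)/2 = (37-1)/2 = 18 quadratic residues (excluding 0).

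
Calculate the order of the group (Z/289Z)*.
272

Prime factorization: 289 = 17^2
Using the formula φ(n) = n × Π(1 - 1/p) for each prime factor p:
φ(289) = 289 × (1 - 1/17)
φ(289) = 272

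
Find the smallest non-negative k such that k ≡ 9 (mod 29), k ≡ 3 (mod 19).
212

Using the Chinese Remainder Theorem:
M = product of moduli = 551
For equation 1: M_1 = 19, 19 ≡ 19 (mod 29), inverse of 19 mod 29 is 26 (check: 19 × 26 = 494 ≡ 1 (mod 29))
For equation 2: M_2 = 29, 29 ≡ 10 (mod 19), inverse of 29 mod 19 is 2 (check: 10 × 2 = 20 ≡ 1 (mod 19))
Combine: k ≡ Σ r_i×M_i×(M_i⁻¹ mod m_i) = 9×19×26 + 3×29×2 = 4446 + 174 = 4620
4620 mod 551 = 212
k ≡ 212 (mod 551)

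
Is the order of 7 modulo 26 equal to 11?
No, the actual order is 12, not 11.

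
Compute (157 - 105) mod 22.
8

(157 - 105) = 52
52 mod 22 = 8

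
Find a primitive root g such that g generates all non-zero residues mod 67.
p - 1 = 66 has prime divisors 2, 3, 11. h is a primitive root mod 67 iff h^(66/q) ≢ 1 (mod 67) for each such q.
h = 2: 2^33 ≡ 66, 2^22 ≡ 37, 2^6 ≡ 64 (mod 67); none is 1, so 2 has order 66 and is a primitive root.
The smallest primitive root mod 67 is g = 2.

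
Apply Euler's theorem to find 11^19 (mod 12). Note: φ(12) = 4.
By Euler: 11^{4} ≡ 1 (mod 12) since gcd(11, 12) = 1. 19 = 4×4 + 3. So 11^{19} ≡ 11^{3} ≡ 11 (mod 12)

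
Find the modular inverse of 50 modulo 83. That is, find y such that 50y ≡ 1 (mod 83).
5

Using Extended Euclidean Algorithm:
gcd(50, 83) = 1
Bezout coefficients: 50 × 5 + 83 × -3 = 1
So 50 × 5 ≡ 1 (mod 83)
The inverse is 5 mod 83 = 5
Verification: 50 × 5 = 250 = 3 × 83 + 1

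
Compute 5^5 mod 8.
5 = 4 + 1 (binary 101). Repeated squaring mod 8: 5^1 ≡ 5; 5^2 ≡ 5² = 25 ≡ 1; 5^4 ≡ 1² = 1 ≡ 1. Multiply: 5^5 = 5^4 × 5^1 ≡ 1 × 5 (mod 8): 1 × 5 = 5 ≡ 5. So 5^5 ≡ 5 (mod 8).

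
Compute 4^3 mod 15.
3 = 2 + 1 (binary 11). Repeated squaring mod 15: 4^1 ≡ 4; 4^2 ≡ 4² = 16 ≡ 1. Multiply: 4^3 = 4^2 × 4^1 ≡ 1 × 4 (mod 15): 1 × 4 = 4 ≡ 4. So 4^3 ≡ 4 (mod 15).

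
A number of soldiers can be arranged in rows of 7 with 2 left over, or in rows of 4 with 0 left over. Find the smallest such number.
M = 7 × 4 = 28. M₁ = 4, y₁ ≡ 2 (mod 7). M₂ = 7, y₂ ≡ 3 (mod 4). z = 2×4×2 + 0×7×3 ≡ 16 (mod 28). The smallest positive such number is 16.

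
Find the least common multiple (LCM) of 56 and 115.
6440

First find GCD(56, 115) using the Euclidean algorithm:
56 = 0 × 115 + 56
115 = 2 × 56 + 3
56 = 18 × 3 + 2
3 = 1 × 2 + 1
2 = 2 × 1 + 0
GCD(56, 115) = 1

LCM formula: LCM(a, b) = (a × b) / GCD(a, b)
LCM(56, 115) = (56 × 115) / 1
LCM(56, 115) = 6440 / 1
LCM(56, 115) = 6440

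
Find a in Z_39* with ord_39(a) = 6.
4 has order 6 mod 39 since 4^{6} ≡ 1 (mod 39) and no smaller power works.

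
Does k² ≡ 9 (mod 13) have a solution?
By Euler's criterion: 9^{6} ≡ 1 (mod 13). Since this equals 1, 9 is a QR.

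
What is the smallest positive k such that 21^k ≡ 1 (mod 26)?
Powers of 21 mod 26: 21^1≡21, 21^2≡25, 21^3≡5, 21^4≡1. Order = 4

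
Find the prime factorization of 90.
2 × 3^2 × 5

Divide by primes starting from smallest:
90 ÷ 2 = 45
45 ÷ 3 = 15
15 ÷ 3 = 5
5 ÷ 5 = 1

90 = 2 × 3^2 × 5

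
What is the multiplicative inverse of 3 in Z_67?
3^(-1) ≡ 45 (mod 67). Verification: 3 × 45 = 135 ≡ 1 (mod 67)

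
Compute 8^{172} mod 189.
127

Using successive squaring:
Binary expansion of 172: 10101100
Powers of 8 mod 189 (each is the square of the previous):
  8^1 ≡ 8 (mod 189)
  8^2 ≡ 8² = 64 ≡ 64 (mod 189)
  8^4 ≡ 64² = 4096 ≡ 127 (mod 189)
  8^8 ≡ 127² = 16129 ≡ 64 (mod 189)
  8^16 ≡ 64² = 4096 ≡ 127 (mod 189)
  8^32 ≡ 127² = 16129 ≡ 64 (mod 189)
  8^64 ≡ 64² = 4096 ≡ 127 (mod 189)
  8^128 ≡ 127² = 16129 ≡ 64 (mod 189)
172 = 128 + 32 + 8 + 4, so 8^172 = 8^128 × 8^32 × 8^8 × 8^4 ≡ 64 × 64 × 64 × 127 (mod 189)
Multiplying step by step:
  64 × 64 = 4096 ≡ 127 (mod 189)
  127 × 64 = 8128 ≡ 1 (mod 189)
  1 × 127 = 127 ≡ 127 (mod 189)
Result: 8^172 ≡ 127 (mod 189)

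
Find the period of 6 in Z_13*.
Powers of 6 mod 13: 6^1≡6, 6^2≡10, 6^3≡8, 6^4≡9, 6^5≡2, 6^6≡12, 6^7≡7, 6^8≡3, 6^9≡5, 6^10≡4, 6^11≡11, 6^12≡1. Order = 12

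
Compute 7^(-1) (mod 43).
37

Using Extended Euclidean Algorithm:
gcd(7, 43) = 1
Bezout coefficients: 7 × -6 + 43 × 1 = 1
So 7 × -6 ≡ 1 (mod 43)
The inverse is -6 mod 43 = 37
Verification: 7 × 37 = 259 = 6 × 43 + 1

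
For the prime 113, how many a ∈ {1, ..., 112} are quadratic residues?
For prime 113, there are (p-1)/2 = (113-1)/2 = 56 quadratic residues (excluding 0).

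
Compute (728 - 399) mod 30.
29

(728 - 399) = 329
329 mod 30 = 29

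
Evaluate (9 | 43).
(9/43) = 9^{21} mod 43 = 1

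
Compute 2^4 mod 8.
4 = 4 (binary 100). Repeated squaring mod 8: 2^1 ≡ 2; 2^2 ≡ 2² = 4 ≡ 4; 2^4 ≡ 4² = 16 ≡ 0. So 2^4 ≡ 0 (mod 8).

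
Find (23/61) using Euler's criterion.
(23/61) = 23^{30} mod 61 = -1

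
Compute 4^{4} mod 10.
6

Using successive squaring:
Binary expansion of 4: 100
Powers of 4 mod 10 (each is the square of the previous):
  4^1 ≡ 4 (mod 10)
  4^2 ≡ 4² = 16 ≡ 6 (mod 10)
  4^4 ≡ 6² = 36 ≡ 6 (mod 10)
4 is a power of 2, so 4^4 is the last square: ≡ 6 (mod 10)
Result: 4^4 ≡ 6 (mod 10)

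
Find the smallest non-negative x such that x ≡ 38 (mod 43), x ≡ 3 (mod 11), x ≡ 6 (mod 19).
1070

Using the Chinese Remainder Theorem:
M = product of moduli = 8987
For equation 1: M_1 = 209, 209 ≡ 37 (mod 43), inverse of 209 mod 43 is 7 (check: 37 × 7 = 259 ≡ 1 (mod 43))
For equation 2: M_2 = 817, 817 ≡ 3 (mod 11), inverse of 817 mod 11 is 4 (check: 3 × 4 = 12 ≡ 1 (mod 11))
For equation 3: M_3 = 473, 473 ≡ 17 (mod 19), inverse of 473 mod 19 is 9 (check: 17 × 9 = 153 ≡ 1 (mod 19))
Combine: x ≡ Σ r_i×M_i×(M_i⁻¹ mod m_i) = 38×209×7 + 3×817×4 + 6×473×9 = 55594 + 9804 + 25542 = 90940
90940 mod 8987 = 1070
x ≡ 1070 (mod 8987)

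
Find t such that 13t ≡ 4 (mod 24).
4

Since gcd(13, 24) = 1 divides 4, a solution exists.
Multiply both sides by the inverse of 13 mod 24:
  13^(-1) mod 24 = 13
  x ≡ 13 × 4 ≡ 52 ≡ 4 (mod 24)
Verification: 13 × 4 = 52 = 2 × 24 + 4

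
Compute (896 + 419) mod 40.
35

(896 + 419) = 1315
1315 mod 40 = 35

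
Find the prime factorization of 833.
7^2 × 17

Divide by primes starting from smallest:
833 ÷ 7 = 119
119 ÷ 7 = 17
17 ÷ 17 = 1

833 = 7^2 × 17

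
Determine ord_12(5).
Powers of 5 mod 12: 5^1≡5, 5^2≡1. Order = 2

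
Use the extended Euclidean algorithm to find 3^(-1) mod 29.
Extended GCD: 3(10) + 29(-1) = 1. So 3^(-1) ≡ 10 ≡ 10 (mod 29). Verify: 3 × 10 = 30 ≡ 1 (mod 29)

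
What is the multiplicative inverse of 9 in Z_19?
17

Using Extended Euclidean Algorithm:
gcd(9, 19) = 1
Bezout coefficients: 9 × -2 + 19 × 1 = 1
So 9 × -2 ≡ 1 (mod 19)
The inverse is -2 mod 19 = 17
Verification: 9 × 17 = 153 = 8 × 19 + 1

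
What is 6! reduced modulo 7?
By Wilson's theorem, (6)! ≡ -1 ≡ 6 (mod 7)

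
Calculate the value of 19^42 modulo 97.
Using repeated squaring. 42 = 32 + 8 + 2 (binary 101010). Repeated squaring mod 97: 19^1 ≡ 19; 19^2 ≡ 19² = 361 ≡ 70; 19^4 ≡ 70² = 4900 ≡ 50; 19^8 ≡ 50² = 2500 ≡ 75; 19^16 ≡ 75² = 5625 ≡ 96; 19^32 ≡ 96² = 9216 ≡ 1. Multiply: 19^42 = 19^32 × 19^8 × 19^2 ≡ 1 × 75 × 70 (mod 97): 1 × 75 = 75 ≡ 75; 75 × 70 = 5250 ≡ 12. So 19^42 ≡ 12 (mod 97).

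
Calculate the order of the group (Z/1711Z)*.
1624

Prime factorization: 1711 = 29 × 59
Using the formula φ(n) = n × Π(1 - 1/p) for each prime factor p:
φ(1711) = 1711 × (1 - 1/29) × (1 - 1/59)
φ(1711) = 1624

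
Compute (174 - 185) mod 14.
3

(174 - 185) = -11
-11 mod 14 = 3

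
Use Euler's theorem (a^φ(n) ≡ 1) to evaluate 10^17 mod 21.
By Euler: 10^{12} ≡ 1 (mod 21) since gcd(10, 21) = 1. 17 = 1×12 + 5. So 10^{17} ≡ 10^{5} ≡ 19 (mod 21)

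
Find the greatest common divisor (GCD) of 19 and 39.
1

Using the Euclidean algorithm:
19 = 0 × 39 + 19
39 = 2 × 19 + 1
19 = 19 × 1 + 0

GCD(19, 39) = 1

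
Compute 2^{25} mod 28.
16

Using successive squaring:
Binary expansion of 25: 11001
Powers of 2 mod 28 (each is the square of the previous):
  2^1 ≡ 2 (mod 28)
  2^2 ≡ 2² = 4 ≡ 4 (mod 28)
  2^4 ≡ 4² = 16 ≡ 16 (mod 28)
  2^8 ≡ 16² = 256 ≡ 4 (mod 28)
  2^16 ≡ 4² = 16 ≡ 16 (mod 28)
25 = 16 + 8 + 1, so 2^25 = 2^16 × 2^8 × 2^1 ≡ 16 × 4 × 2 (mod 28)
Multiplying step by step:
  16 × 4 = 64 ≡ 8 (mod 28)
  8 × 2 = 16 ≡ 16 (mod 28)
Result: 2^25 ≡ 16 (mod 28)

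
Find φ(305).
240

Prime factorization: 305 = 5 × 61
Using the formula φ(n) = n × Π(1 - 1/p) for each prime factor p:
φ(305) = 305 × (1 - 1/5) × (1 - 1/61)
φ(305) = 240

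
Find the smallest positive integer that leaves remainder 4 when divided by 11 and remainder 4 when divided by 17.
M = 11 × 17 = 187. M₁ = 17, y₁ ≡ 2 (mod 11). M₂ = 11, y₂ ≡ 14 (mod 17). t = 4×17×2 + 4×11×14 ≡ 4 (mod 187). The smallest positive such number is 4.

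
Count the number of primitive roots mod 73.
Number of primitive roots mod 73 = φ(72) = 24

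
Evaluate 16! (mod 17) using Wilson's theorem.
By Wilson's theorem, (16)! ≡ -1 ≡ 16 (mod 17)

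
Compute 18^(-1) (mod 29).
18^(-1) ≡ 21 (mod 29). Verification: 18 × 21 = 378 ≡ 1 (mod 29)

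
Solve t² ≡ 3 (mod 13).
The square roots of 3 mod 13 are 9 and 4. Verify: 9² = 81 ≡ 3 (mod 13)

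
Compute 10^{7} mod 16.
0

Using successive squaring:
Binary expansion of 7: 111
Powers of 10 mod 16 (each is the square of the previous):
  10^1 ≡ 10 (mod 16)
  10^2 ≡ 10² = 100 ≡ 4 (mod 16)
  10^4 ≡ 4² = 16 ≡ 0 (mod 16)
7 = 4 + 2 + 1, so 10^7 = 10^4 × 10^2 × 10^1 ≡ 0 × 4 × 10 (mod 16)
Multiplying step by step:
  0 × 4 = 0 ≡ 0 (mod 16)
  0 × 10 = 0 ≡ 0 (mod 16)
Result: 10^7 ≡ 0 (mod 16)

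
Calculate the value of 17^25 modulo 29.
Using repeated squaring. 25 = 16 + 8 + 1 (binary 11001). Repeated squaring mod 29: 17^1 ≡ 17; 17^2 ≡ 17² = 289 ≡ 28; 17^4 ≡ 28² = 784 ≡ 1; 17^8 ≡ 1² = 1 ≡ 1; 17^16 ≡ 1² = 1 ≡ 1. Multiply: 17^25 = 17^16 × 17^8 × 17^1 ≡ 1 × 1 × 17 (mod 29): 1 × 1 = 1 ≡ 1; 1 × 17 = 17 ≡ 17. So 17^25 ≡ 17 (mod 29).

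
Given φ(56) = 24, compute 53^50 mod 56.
By Euler: 53^{24} ≡ 1 (mod 56) since gcd(53, 56) = 1. 50 = 2×24 + 2. So 53^{50} ≡ 53^{2} ≡ 9 (mod 56)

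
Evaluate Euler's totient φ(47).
46

Prime factorization: 47 = 47
Using the formula φ(n) = n × Π(1 - 1/p) for each prime factor p:
φ(47) = 47 × (1 - 1/47)
φ(47) = 46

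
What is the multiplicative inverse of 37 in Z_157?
37^(-1) ≡ 17 (mod 157). Verification: 37 × 17 = 629 ≡ 1 (mod 157)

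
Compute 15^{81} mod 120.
15

Using successive squaring:
Binary expansion of 81: 1010001
Powers of 15 mod 120 (each is the square of the previous):
  15^1 ≡ 15 (mod 120)
  15^2 ≡ 15² = 225 ≡ 105 (mod 120)
  15^4 ≡ 105² = 11025 ≡ 105 (mod 120)
  15^8 ≡ 105² = 11025 ≡ 105 (mod 120)
  15^16 ≡ 105² = 11025 ≡ 105 (mod 120)
  15^32 ≡ 105² = 11025 ≡ 105 (mod 120)
  15^64 ≡ 105² = 11025 ≡ 105 (mod 120)
81 = 64 + 16 + 1, so 15^81 = 15^64 × 15^16 × 15^1 ≡ 105 × 105 × 15 (mod 120)
Multiplying step by step:
  105 × 105 = 11025 ≡ 105 (mod 120)
  105 × 15 = 1575 ≡ 15 (mod 120)
Result: 15^81 ≡ 15 (mod 120)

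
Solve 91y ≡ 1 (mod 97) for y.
16

Using Extended Euclidean Algorithm:
gcd(91, 97) = 1
Bezout coefficients: 91 × 16 + 97 × -15 = 1
So 91 × 16 ≡ 1 (mod 97)
The inverse is 16 mod 97 = 16
Verification: 91 × 16 = 1456 = 15 × 97 + 1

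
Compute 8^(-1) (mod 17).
8^(-1) ≡ 15 (mod 17). Verification: 8 × 15 = 120 ≡ 1 (mod 17)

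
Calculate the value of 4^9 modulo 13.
9 = 8 + 1 (binary 1001). Repeated squaring mod 13: 4^1 ≡ 4; 4^2 ≡ 4² = 16 ≡ 3; 4^4 ≡ 3² = 9 ≡ 9; 4^8 ≡ 9² = 81 ≡ 3. Multiply: 4^9 = 4^8 × 4^1 ≡ 3 × 4 (mod 13): 3 × 4 = 12 ≡ 12. So 4^9 ≡ 12 (mod 13).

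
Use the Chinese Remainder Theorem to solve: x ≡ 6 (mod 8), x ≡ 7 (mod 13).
M = 8 × 13 = 104. M₁ = 13, y₁ ≡ 5 (mod 8). M₂ = 8, y₂ ≡ 5 (mod 13). x = 6×13×5 + 7×8×5 ≡ 46 (mod 104)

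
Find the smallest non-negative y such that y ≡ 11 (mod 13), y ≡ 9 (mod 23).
193

Using the Chinese Remainder Theorem:
M = product of moduli = 299
For equation 1: M_1 = 23, 23 ≡ 10 (mod 13), inverse of 23 mod 13 is 4 (check: 10 × 4 = 40 ≡ 1 (mod 13))
For equation 2: M_2 = 13, 13 ≡ 13 (mod 23), inverse of 13 mod 23 is 16 (check: 13 × 16 = 208 ≡ 1 (mod 23))
Combine: y ≡ Σ r_i×M_i×(M_i⁻¹ mod m_i) = 11×23×4 + 9×13×16 = 1012 + 1872 = 2884
2884 mod 299 = 193
y ≡ 193 (mod 299)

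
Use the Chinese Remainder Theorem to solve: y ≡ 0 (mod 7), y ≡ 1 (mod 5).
21

Using the Chinese Remainder Theorem:
M = product of moduli = 35
For equation 1: M_1 = 5, 5 ≡ 5 (mod 7), inverse of 5 mod 7 is 3 (check: 5 × 3 = 15 ≡ 1 (mod 7))
For equation 2: M_2 = 7, 7 ≡ 2 (mod 5), inverse of 7 mod 5 is 3 (check: 2 × 3 = 6 ≡ 1 (mod 5))
Combine: y ≡ Σ r_i×M_i×(M_i⁻¹ mod m_i) = 0×5×3 + 1×7×3 = 0 + 21 = 21
21 mod 35 = 21
y ≡ 21 (mod 35)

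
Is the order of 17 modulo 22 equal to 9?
No, the actual order is 10, not 9.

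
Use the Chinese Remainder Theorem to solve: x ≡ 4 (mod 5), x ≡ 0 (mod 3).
9

Using the Chinese Remainder Theorem:
M = product of moduli = 15
For equation 1: M_1 = 3, 3 ≡ 3 (mod 5), inverse of 3 mod 5 is 2 (check: 3 × 2 = 6 ≡ 1 (mod 5))
For equation 2: M_2 = 5, 5 ≡ 2 (mod 3), inverse of 5 mod 3 is 2 (check: 2 × 2 = 4 ≡ 1 (mod 3))
Combine: x ≡ Σ r_i×M_i×(M_i⁻¹ mod m_i) = 4×3×2 + 0×5×2 = 24 + 0 = 24
24 mod 15 = 9
x ≡ 9 (mod 15)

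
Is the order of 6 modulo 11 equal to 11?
No, the actual order is 10, not 11.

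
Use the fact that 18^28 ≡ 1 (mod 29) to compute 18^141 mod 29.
By Fermat: 18^{28} ≡ 1 (mod 29). 141 = 5×28 + 1. So 18^{141} ≡ 18^{1} ≡ 18 (mod 29)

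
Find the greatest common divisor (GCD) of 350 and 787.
1

Using the Euclidean algorithm:
350 = 0 × 787 + 350
787 = 2 × 350 + 87
350 = 4 × 87 + 2
87 = 43 × 2 + 1
2 = 2 × 1 + 0

GCD(350, 787) = 1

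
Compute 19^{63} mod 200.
59

Using successive squaring:
Binary expansion of 63: 111111
Powers of 19 mod 200 (each is the square of the previous):
  19^1 ≡ 19 (mod 200)
  19^2 ≡ 19² = 361 ≡ 161 (mod 200)
  19^4 ≡ 161² = 25921 ≡ 121 (mod 200)
  19^8 ≡ 121² = 14641 ≡ 41 (mod 200)
  19^16 ≡ 41² = 1681 ≡ 81 (mod 200)
  19^32 ≡ 81² = 6561 ≡ 161 (mod 200)
63 = 32 + 16 + 8 + 4 + 2 + 1, so 19^63 = 19^32 × 19^16 × 19^8 × 19^4 × 19^2 × 19^1 ≡ 161 × 81 × 41 × 121 × 161 × 19 (mod 200)
Multiplying step by step:
  161 × 81 = 13041 ≡ 41 (mod 200)
  41 × 41 = 1681 ≡ 81 (mod 200)
  81 × 121 = 9801 ≡ 1 (mod 200)
  1 × 161 = 161 ≡ 161 (mod 200)
  161 × 19 = 3059 ≡ 59 (mod 200)
Result: 19^63 ≡ 59 (mod 200)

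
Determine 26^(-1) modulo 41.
26^(-1) ≡ 30 (mod 41). Verification: 26 × 30 = 780 ≡ 1 (mod 41)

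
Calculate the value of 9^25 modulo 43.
Using repeated squaring. 25 = 16 + 8 + 1 (binary 11001). Repeated squaring mod 43: 9^1 ≡ 9; 9^2 ≡ 9² = 81 ≡ 38; 9^4 ≡ 38² = 1444 ≡ 25; 9^8 ≡ 25² = 625 ≡ 23; 9^16 ≡ 23² = 529 ≡ 13. Multiply: 9^25 = 9^16 × 9^8 × 9^1 ≡ 13 × 23 × 9 (mod 43): 13 × 23 = 299 ≡ 41; 41 × 9 = 369 ≡ 25. So 9^25 ≡ 25 (mod 43).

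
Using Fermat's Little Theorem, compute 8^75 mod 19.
By Fermat: 8^{18} ≡ 1 (mod 19). 75 = 4×18 + 3. So 8^{75} ≡ 8^{3} ≡ 18 (mod 19)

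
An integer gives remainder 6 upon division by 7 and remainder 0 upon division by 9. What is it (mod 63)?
M = 7 × 9 = 63. M₁ = 9, y₁ ≡ 4 (mod 7). M₂ = 7, y₂ ≡ 4 (mod 9). m = 6×9×4 + 0×7×4 ≡ 27 (mod 63). The smallest positive such number is 27.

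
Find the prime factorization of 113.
113

Divide by primes starting from smallest:
113 ÷ 113 = 1

113 = 113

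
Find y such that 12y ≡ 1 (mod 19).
12^(-1) ≡ 8 (mod 19). Verification: 12 × 8 = 96 ≡ 1 (mod 19)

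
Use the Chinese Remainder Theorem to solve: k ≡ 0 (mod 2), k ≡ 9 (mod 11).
20

Using the Chinese Remainder Theorem:
M = product of moduli = 22
For equation 1: M_1 = 11, 11 ≡ 1 (mod 2), inverse of 11 mod 2 is 1 (check: 1 × 1 = 1 ≡ 1 (mod 2))
For equation 2: M_2 = 2, 2 ≡ 2 (mod 11), inverse of 2 mod 11 is 6 (check: 2 × 6 = 12 ≡ 1 (mod 11))
Combine: k ≡ Σ r_i×M_i×(M_i⁻¹ mod m_i) = 0×11×1 + 9×2×6 = 0 + 108 = 108
108 mod 22 = 20
k ≡ 20 (mod 22)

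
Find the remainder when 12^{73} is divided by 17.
By Fermat: 12^{16} ≡ 1 (mod 17). 73 = 4×16 + 9. So 12^{73} ≡ 12^{9} ≡ 5 (mod 17)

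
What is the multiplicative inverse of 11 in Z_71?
11^(-1) ≡ 13 (mod 71). Verification: 11 × 13 = 143 ≡ 1 (mod 71)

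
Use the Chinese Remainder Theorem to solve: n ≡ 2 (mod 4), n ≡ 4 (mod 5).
M = 4 × 5 = 20. M₁ = 5, y₁ ≡ 1 (mod 4). M₂ = 4, y₂ ≡ 4 (mod 5). n = 2×5×1 + 4×4×4 ≡ 14 (mod 20)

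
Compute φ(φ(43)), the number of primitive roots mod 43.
Number of primitive roots mod 43 = φ(42) = 12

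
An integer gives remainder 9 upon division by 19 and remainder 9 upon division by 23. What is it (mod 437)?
M = 19 × 23 = 437. M₁ = 23, y₁ ≡ 5 (mod 19). M₂ = 19, y₂ ≡ 17 (mod 23). k = 9×23×5 + 9×19×17 ≡ 9 (mod 437). The smallest positive such number is 9.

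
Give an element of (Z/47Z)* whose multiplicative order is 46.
5 has order 46 mod 47 since 5^{46} ≡ 1 (mod 47) and no smaller power works.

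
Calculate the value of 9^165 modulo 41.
Using Fermat: 9^{40} ≡ 1 (mod 41). 165 ≡ 5 (mod 40). So 9^{165} ≡ 9^{5} ≡ 9 (mod 41)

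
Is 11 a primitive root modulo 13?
Yes

To verify, check if 11^(12/q) ≢ 1 (mod 13) for each prime divisor q of 12
Divisors of 12 = 12: [1, 2, 3, 4, 6, 12]
  11^(12/2) = 11^6 ≡ 12 (mod 13)
  11^(12/3) = 11^4 ≡ 3 (mod 13)
Conclusion: 11 is a primitive root modulo 13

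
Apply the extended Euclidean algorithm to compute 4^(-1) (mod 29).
Extended GCD: 4(-7) + 29(1) = 1. So 4^(-1) ≡ 22 ≡ 22 (mod 29). Verify: 4 × 22 = 88 ≡ 1 (mod 29)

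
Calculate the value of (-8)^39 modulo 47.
Using repeated squaring. (-8) ≡ 39 (mod 47). 39 = 32 + 4 + 2 + 1 (binary 100111). Repeated squaring mod 47: 39^1 ≡ 39; 39^2 ≡ 39² = 1521 ≡ 17; 39^4 ≡ 17² = 289 ≡ 7; 39^8 ≡ 7² = 49 ≡ 2; 39^16 ≡ 2² = 4 ≡ 4; 39^32 ≡ 4² = 16 ≡ 16. Multiply: (-8)^39 ≡ 39^32 × 39^4 × 39^2 × 39^1 ≡ 16 × 7 × 17 × 39 (mod 47): 16 × 7 = 112 ≡ 18; 18 × 17 = 306 ≡ 24; 24 × 39 = 936 ≡ 43. So (-8)^39 ≡ 43 (mod 47).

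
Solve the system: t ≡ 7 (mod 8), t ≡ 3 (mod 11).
M = 8 × 11 = 88. M₁ = 11, y₁ ≡ 3 (mod 8). M₂ = 8, y₂ ≡ 7 (mod 11). t = 7×11×3 + 3×8×7 ≡ 47 (mod 88)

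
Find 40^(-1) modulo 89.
69

Using Extended Euclidean Algorithm:
gcd(40, 89) = 1
Bezout coefficients: 40 × -20 + 89 × 9 = 1
So 40 × -20 ≡ 1 (mod 89)
The inverse is -20 mod 89 = 69
Verification: 40 × 69 = 2760 = 31 × 89 + 1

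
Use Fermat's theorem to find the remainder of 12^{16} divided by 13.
1

By Fermat's Little Theorem, a^(p-1) ≡ 1 (mod p) for prime p and gcd(a, p) = 1
Here p = 13, so 12^12 ≡ 1 (mod 13)
We can reduce the exponent: 16 mod 12 = 4
So 12^16 ≡ 12^4 (mod 13)
Computing: 12^4 mod 13 = 1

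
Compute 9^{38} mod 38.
5

Using successive squaring:
Binary expansion of 38: 100110
Powers of 9 mod 38 (each is the square of the previous):
  9^1 ≡ 9 (mod 38)
  9^2 ≡ 9² = 81 ≡ 5 (mod 38)
  9^4 ≡ 5² = 25 ≡ 25 (mod 38)
  9^8 ≡ 25² = 625 ≡ 17 (mod 38)
  9^16 ≡ 17² = 289 ≡ 23 (mod 38)
  9^32 ≡ 23² = 529 ≡ 35 (mod 38)
38 = 32 + 4 + 2, so 9^38 = 9^32 × 9^4 × 9^2 ≡ 35 × 25 × 5 (mod 38)
Multiplying step by step:
  35 × 25 = 875 ≡ 1 (mod 38)
  1 × 5 = 5 ≡ 5 (mod 38)
Result: 9^38 ≡ 5 (mod 38)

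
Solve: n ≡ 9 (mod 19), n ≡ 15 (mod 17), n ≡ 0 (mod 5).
M = 19 × 17 × 5 = 1615. M₁ = 85, y₁ ≡ 17 (mod 19). M₂ = 95, y₂ ≡ 12 (mod 17). M₃ = 323, y₃ ≡ 2 (mod 5). n = 9×85×17 + 15×95×12 + 0×323×2 ≡ 1035 (mod 1615)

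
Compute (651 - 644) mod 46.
7

(651 - 644) = 7
7 mod 46 = 7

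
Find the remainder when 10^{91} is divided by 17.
By Fermat: 10^{16} ≡ 1 (mod 17). 91 = 5×16 + 11. So 10^{91} ≡ 10^{11} ≡ 3 (mod 17)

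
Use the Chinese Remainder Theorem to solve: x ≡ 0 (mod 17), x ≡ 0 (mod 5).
0

Using the Chinese Remainder Theorem:
M = product of moduli = 85
For equation 1: M_1 = 5, 5 ≡ 5 (mod 17), inverse of 5 mod 17 is 7 (check: 5 × 7 = 35 ≡ 1 (mod 17))
For equation 2: M_2 = 17, 17 ≡ 2 (mod 5), inverse of 17 mod 5 is 3 (check: 2 × 3 = 6 ≡ 1 (mod 5))
Combine: x ≡ Σ r_i×M_i×(M_i⁻¹ mod m_i) = 0×5×7 + 0×17×3 = 0 + 0 = 0
0 mod 85 = 0
x ≡ 0 (mod 85)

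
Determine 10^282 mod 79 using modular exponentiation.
Using Fermat: 10^{78} ≡ 1 (mod 79). 282 ≡ 48 (mod 78). So 10^{282} ≡ 10^{48} ≡ 67 (mod 79)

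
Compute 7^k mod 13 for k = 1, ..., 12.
g^1, g^2, ..., g^{12} mod 13: {7, 10, 5, 9, 11, 12, 6, 3, 8, 4, 2, 1}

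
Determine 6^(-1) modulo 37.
6^(-1) ≡ 31 (mod 37). Verification: 6 × 31 = 186 ≡ 1 (mod 37)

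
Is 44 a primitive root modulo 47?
Yes

To verify, check if 44^(46/q) ≢ 1 (mod 47) for each prime divisor q of 46
Divisors of 46 = 46: [1, 2, 23, 46]
  44^(46/2) = 44^23 ≡ 46 (mod 47)
  44^(46/23) = 44^2 ≡ 9 (mod 47)
Conclusion: 44 is a primitive root modulo 47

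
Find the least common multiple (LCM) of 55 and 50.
550

First find GCD(55, 50) using the Euclidean algorithm:
55 = 1 × 50 + 5
50 = 10 × 5 + 0
GCD(55, 50) = 5

LCM formula: LCM(a, b) = (a × b) / GCD(a, b)
LCM(55, 50) = (55 × 50) / 5
LCM(55, 50) = 2750 / 5
LCM(55, 50) = 550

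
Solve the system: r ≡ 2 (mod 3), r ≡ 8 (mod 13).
M = 3 × 13 = 39. M₁ = 13, y₁ ≡ 1 (mod 3). M₂ = 3, y₂ ≡ 9 (mod 13). r = 2×13×1 + 8×3×9 ≡ 8 (mod 39)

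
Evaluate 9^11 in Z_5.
Using Fermat: 9^{4} ≡ 1 (mod 5). 11 ≡ 3 (mod 4). So 9^{11} ≡ 9^{3} ≡ 4 (mod 5)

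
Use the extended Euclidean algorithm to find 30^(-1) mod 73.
Extended GCD: 30(-17) + 73(7) = 1. So 30^(-1) ≡ 56 ≡ 56 (mod 73). Verify: 30 × 56 = 1680 ≡ 1 (mod 73)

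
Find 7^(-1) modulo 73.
21

Using Extended Euclidean Algorithm:
gcd(7, 73) = 1
Bezout coefficients: 7 × 21 + 73 × -2 = 1
So 7 × 21 ≡ 1 (mod 73)
The inverse is 21 mod 73 = 21
Verification: 7 × 21 = 147 = 2 × 73 + 1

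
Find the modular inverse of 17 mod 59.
17^(-1) ≡ 7 (mod 59). Verification: 17 × 7 = 119 ≡ 1 (mod 59)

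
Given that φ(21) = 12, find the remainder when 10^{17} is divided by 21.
By Euler: 10^{12} ≡ 1 (mod 21) since gcd(10, 21) = 1. 17 = 1×12 + 5. So 10^{17} ≡ 10^{5} ≡ 19 (mod 21)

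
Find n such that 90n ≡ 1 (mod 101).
90^(-1) ≡ 55 (mod 101). Verification: 90 × 55 = 4950 ≡ 1 (mod 101)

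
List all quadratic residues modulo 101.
QRs mod 101: {1, 4, 5, 6, 9, 13, 14, 16, 17, 19, 20, 21, 22, 23, 24, 25, 30, 31, 33, 36, 37, 43, 45, 47, 49, 52, 54, 56, 58, 64, 65, 68, 70, 71, 76, 77, 78, 79, 80, 81, 82, 84, 85, 87, 88, 92, 95, 96, 97, 100}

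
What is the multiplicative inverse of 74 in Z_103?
74^(-1) ≡ 71 (mod 103). Verification: 74 × 71 = 5254 ≡ 1 (mod 103)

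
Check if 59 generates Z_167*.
p - 1 = 166 has prime divisors 2, 83. Check 59^(166/q) mod 167 for each: 59^(166/2) = 59^83 ≡ 166, 59^(166/83) = 59^2 ≡ 141 (mod 167). None of these is 1, so 59 has order 166 = φ(167), so it is a primitive root mod 167.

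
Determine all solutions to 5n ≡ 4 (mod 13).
6

Since gcd(5, 13) = 1 divides 4, a solution exists.
Multiply both sides by the inverse of 5 mod 13:
  5^(-1) mod 13 = 8
  x ≡ 8 × 4 ≡ 32 ≡ 6 (mod 13)
Verification: 5 × 6 = 30 = 2 × 13 + 4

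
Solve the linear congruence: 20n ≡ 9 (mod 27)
18

Since gcd(20, 27) = 1 divides 9, a solution exists.
Multiply both sides by the inverse of 20 mod 27:
  20^(-1) mod 27 = 23
  x ≡ 23 × 9 ≡ 207 ≡ 18 (mod 27)
Verification: 20 × 18 = 360 = 13 × 27 + 9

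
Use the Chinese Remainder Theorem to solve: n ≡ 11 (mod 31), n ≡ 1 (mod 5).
11

Using the Chinese Remainder Theorem:
M = product of moduli = 155
For equation 1: M_1 = 5, 5 ≡ 5 (mod 31), inverse of 5 mod 31 is 25 (check: 5 × 25 = 125 ≡ 1 (mod 31))
For equation 2: M_2 = 31, 31 ≡ 1 (mod 5), inverse of 31 mod 5 is 1 (check: 1 × 1 = 1 ≡ 1 (mod 5))
Combine: n ≡ Σ r_i×M_i×(M_i⁻¹ mod m_i) = 11×5×25 + 1×31×1 = 1375 + 31 = 1406
1406 mod 155 = 11
n ≡ 11 (mod 155)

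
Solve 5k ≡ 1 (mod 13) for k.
8

Using Extended Euclidean Algorithm:
gcd(5, 13) = 1
Bezout coefficients: 5 × -5 + 13 × 2 = 1
So 5 × -5 ≡ 1 (mod 13)
The inverse is -5 mod 13 = 8
Verification: 5 × 8 = 40 = 3 × 13 + 1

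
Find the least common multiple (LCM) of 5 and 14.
70

First find GCD(5, 14) using the Euclidean algorithm:
5 = 0 × 14 + 5
14 = 2 × 5 + 4
5 = 1 × 4 + 1
4 = 4 × 1 + 0
GCD(5, 14) = 1

LCM formula: LCM(a, b) = (a × b) / GCD(a, b)
LCM(5, 14) = (5 × 14) / 1
LCM(5, 14) = 70 / 1
LCM(5, 14) = 70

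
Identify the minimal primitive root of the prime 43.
p - 1 = 42 has prime divisors 2, 3, 7. h is a primitive root mod 43 iff h^(42/q) ≢ 1 (mod 43) for each such q.
h = 2: 2^21 ≡ 42, 2^14 ≡ 1, 2^6 ≡ 21 (mod 43); 2^14 ≡ 1, so not a primitive root.
h = 3: 3^21 ≡ 42, 3^14 ≡ 36, 3^6 ≡ 41 (mod 43); none is 1, so 3 has order 42 and is a primitive root.
The smallest primitive root mod 43 is g = 3.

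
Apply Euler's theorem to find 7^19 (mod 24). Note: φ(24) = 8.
By Euler: 7^{8} ≡ 1 (mod 24) since gcd(7, 24) = 1. 19 = 2×8 + 3. So 7^{19} ≡ 7^{3} ≡ 7 (mod 24)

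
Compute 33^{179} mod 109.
76

Using successive squaring:
Binary expansion of 179: 10110011
Powers of 33 mod 109 (each is the square of the previous):
  33^1 ≡ 33 (mod 109)
  33^2 ≡ 33² = 1089 ≡ 108 (mod 109)
  33^4 ≡ 108² = 11664 ≡ 1 (mod 109)
  33^8 ≡ 1² = 1 ≡ 1 (mod 109)
  33^16 ≡ 1² = 1 ≡ 1 (mod 109)
  33^32 ≡ 1² = 1 ≡ 1 (mod 109)
  33^64 ≡ 1² = 1 ≡ 1 (mod 109)
  33^128 ≡ 1² = 1 ≡ 1 (mod 109)
179 = 128 + 32 + 16 + 2 + 1, so 33^179 = 33^128 × 33^32 × 33^16 × 33^2 × 33^1 ≡ 1 × 1 × 1 × 108 × 33 (mod 109)
Multiplying step by step:
  1 × 1 = 1 ≡ 1 (mod 109)
  1 × 1 = 1 ≡ 1 (mod 109)
  1 × 108 = 108 ≡ 108 (mod 109)
  108 × 33 = 3564 ≡ 76 (mod 109)
Result: 33^179 ≡ 76 (mod 109)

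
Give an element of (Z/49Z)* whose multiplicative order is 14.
6 has order 14 mod 49 since 6^{14} ≡ 1 (mod 49) and no smaller power works.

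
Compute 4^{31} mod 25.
4

Using successive squaring:
Binary expansion of 31: 11111
Powers of 4 mod 25 (each is the square of the previous):
  4^1 ≡ 4 (mod 25)
  4^2 ≡ 4² = 16 ≡ 16 (mod 25)
  4^4 ≡ 16² = 256 ≡ 6 (mod 25)
  4^8 ≡ 6² = 36 ≡ 11 (mod 25)
  4^16 ≡ 11² = 121 ≡ 21 (mod 25)
31 = 16 + 8 + 4 + 2 + 1, so 4^31 = 4^16 × 4^8 × 4^4 × 4^2 × 4^1 ≡ 21 × 11 × 6 × 16 × 4 (mod 25)
Multiplying step by step:
  21 × 11 = 231 ≡ 6 (mod 25)
  6 × 6 = 36 ≡ 11 (mod 25)
  11 × 16 = 176 ≡ 1 (mod 25)
  1 × 4 = 4 ≡ 4 (mod 25)
Result: 4^31 ≡ 4 (mod 25)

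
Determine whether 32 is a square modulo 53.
By Euler's criterion: 32^{26} ≡ 52 (mod 53). Since this equals -1 (≡ 52), 32 is not a QR.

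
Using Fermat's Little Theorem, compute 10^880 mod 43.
By Fermat: 10^{42} ≡ 1 (mod 43). 880 ≡ 40 (mod 42). So 10^{880} ≡ 10^{40} ≡ 40 (mod 43)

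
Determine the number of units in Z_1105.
768

Prime factorization: 1105 = 5 × 13 × 17
Using the formula φ(n) = n × Π(1 - 1/p) for each prime factor p:
φ(1105) = 1105 × (1 - 1/5) × (1 - 1/13) × (1 - 1/17)
φ(1105) = 768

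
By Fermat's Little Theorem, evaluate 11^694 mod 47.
By Fermat: 11^{46} ≡ 1 (mod 47). 694 ≡ 4 (mod 46). So 11^{694} ≡ 11^{4} ≡ 24 (mod 47)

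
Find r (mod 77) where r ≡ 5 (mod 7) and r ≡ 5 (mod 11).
M = 7 × 11 = 77. M₁ = 11, y₁ ≡ 2 (mod 7). M₂ = 7, y₂ ≡ 8 (mod 11). r = 5×11×2 + 5×7×8 ≡ 5 (mod 77)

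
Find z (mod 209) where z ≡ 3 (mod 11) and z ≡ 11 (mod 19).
M = 11 × 19 = 209. M₁ = 19, y₁ ≡ 7 (mod 11). M₂ = 11, y₂ ≡ 7 (mod 19). z = 3×19×7 + 11×11×7 ≡ 201 (mod 209)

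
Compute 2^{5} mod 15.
2

Using successive squaring:
Binary expansion of 5: 101
Powers of 2 mod 15 (each is the square of the previous):
  2^1 ≡ 2 (mod 15)
  2^2 ≡ 2² = 4 ≡ 4 (mod 15)
  2^4 ≡ 4² = 16 ≡ 1 (mod 15)
5 = 4 + 1, so 2^5 = 2^4 × 2^1 ≡ 1 × 2 (mod 15)
Multiplying step by step:
  1 × 2 = 2 ≡ 2 (mod 15)
Result: 2^5 ≡ 2 (mod 15)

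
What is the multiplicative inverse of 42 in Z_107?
79

Using Extended Euclidean Algorithm:
gcd(42, 107) = 1
Bezout coefficients: 42 × -28 + 107 × 11 = 1
So 42 × -28 ≡ 1 (mod 107)
The inverse is -28 mod 107 = 79
Verification: 42 × 79 = 3318 = 31 × 107 + 1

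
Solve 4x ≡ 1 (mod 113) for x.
85

Using Extended Euclidean Algorithm:
gcd(4, 113) = 1
Bezout coefficients: 4 × -28 + 113 × 1 = 1
So 4 × -28 ≡ 1 (mod 113)
The inverse is -28 mod 113 = 85
Verification: 4 × 85 = 340 = 3 × 113 + 1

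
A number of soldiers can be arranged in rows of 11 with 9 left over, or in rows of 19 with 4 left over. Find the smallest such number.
M = 11 × 19 = 209. M₁ = 19, y₁ ≡ 7 (mod 11). M₂ = 11, y₂ ≡ 7 (mod 19). y = 9×19×7 + 4×11×7 ≡ 42 (mod 209). The smallest positive such number is 42.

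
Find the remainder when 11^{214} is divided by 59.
By Fermat: 11^{58} ≡ 1 (mod 59). 214 = 3×58 + 40. So 11^{214} ≡ 11^{40} ≡ 41 (mod 59)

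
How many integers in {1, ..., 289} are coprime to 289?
272

Prime factorization: 289 = 17^2
Using the formula φ(n) = n × Π(1 - 1/p) for each prime factor p:
φ(289) = 289 × (1 - 1/17)
φ(289) = 272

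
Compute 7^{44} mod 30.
1

Using successive squaring:
Binary expansion of 44: 101100
Powers of 7 mod 30 (each is the square of the previous):
  7^1 ≡ 7 (mod 30)
  7^2 ≡ 7² = 49 ≡ 19 (mod 30)
  7^4 ≡ 19² = 361 ≡ 1 (mod 30)
  7^8 ≡ 1² = 1 ≡ 1 (mod 30)
  7^16 ≡ 1² = 1 ≡ 1 (mod 30)
  7^32 ≡ 1² = 1 ≡ 1 (mod 30)
44 = 32 + 8 + 4, so 7^44 = 7^32 × 7^8 × 7^4 ≡ 1 × 1 × 1 (mod 30)
Multiplying step by step:
  1 × 1 = 1 ≡ 1 (mod 30)
  1 × 1 = 1 ≡ 1 (mod 30)
Result: 7^44 ≡ 1 (mod 30)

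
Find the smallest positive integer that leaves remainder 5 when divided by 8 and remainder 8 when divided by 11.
M = 8 × 11 = 88. M₁ = 11, y₁ ≡ 3 (mod 8). M₂ = 8, y₂ ≡ 7 (mod 11). m = 5×11×3 + 8×8×7 ≡ 85 (mod 88). The smallest positive such number is 85.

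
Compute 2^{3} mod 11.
8

Using successive squaring:
Binary expansion of 3: 11
Powers of 2 mod 11 (each is the square of the previous):
  2^1 ≡ 2 (mod 11)
  2^2 ≡ 2² = 4 ≡ 4 (mod 11)
3 = 2 + 1, so 2^3 = 2^2 × 2^1 ≡ 4 × 2 (mod 11)
Multiplying step by step:
  4 × 2 = 8 ≡ 8 (mod 11)
Result: 2^3 ≡ 8 (mod 11)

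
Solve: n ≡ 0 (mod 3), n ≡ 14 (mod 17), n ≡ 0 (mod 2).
M = 3 × 17 × 2 = 102. M₁ = 34, y₁ ≡ 1 (mod 3). M₂ = 6, y₂ ≡ 3 (mod 17). M₃ = 51, y₃ ≡ 1 (mod 2). n = 0×34×1 + 14×6×3 + 0×51×1 ≡ 48 (mod 102)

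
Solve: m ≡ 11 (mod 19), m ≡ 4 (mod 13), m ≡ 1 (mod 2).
M = 19 × 13 × 2 = 494. M₁ = 26, y₁ ≡ 11 (mod 19). M₂ = 38, y₂ ≡ 12 (mod 13). M₃ = 247, y₃ ≡ 1 (mod 2). m = 11×26×11 + 4×38×12 + 1×247×1 ≡ 277 (mod 494)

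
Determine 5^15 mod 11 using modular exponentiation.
Using Fermat: 5^{10} ≡ 1 (mod 11). 15 ≡ 5 (mod 10). So 5^{15} ≡ 5^{5} ≡ 1 (mod 11)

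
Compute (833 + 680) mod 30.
13

(833 + 680) = 1513
1513 mod 30 = 13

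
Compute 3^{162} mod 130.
79

Using successive squaring:
Binary expansion of 162: 10100010
Powers of 3 mod 130 (each is the square of the previous):
  3^1 ≡ 3 (mod 130)
  3^2 ≡ 3² = 9 ≡ 9 (mod 130)
  3^4 ≡ 9² = 81 ≡ 81 (mod 130)
  3^8 ≡ 81² = 6561 ≡ 61 (mod 130)
  3^16 ≡ 61² = 3721 ≡ 81 (mod 130)
  3^32 ≡ 81² = 6561 ≡ 61 (mod 130)
  3^64 ≡ 61² = 3721 ≡ 81 (mod 130)
  3^128 ≡ 81² = 6561 ≡ 61 (mod 130)
162 = 128 + 32 + 2, so 3^162 = 3^128 × 3^32 × 3^2 ≡ 61 × 61 × 9 (mod 130)
Multiplying step by step:
  61 × 61 = 3721 ≡ 81 (mod 130)
  81 × 9 = 729 ≡ 79 (mod 130)
Result: 3^162 ≡ 79 (mod 130)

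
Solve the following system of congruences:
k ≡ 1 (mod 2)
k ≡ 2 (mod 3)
5

Using the Chinese Remainder Theorem:
M = product of moduli = 6
For equation 1: M_1 = 3, 3 ≡ 1 (mod 2), inverse of 3 mod 2 is 1 (check: 1 × 1 = 1 ≡ 1 (mod 2))
For equation 2: M_2 = 2, 2 ≡ 2 (mod 3), inverse of 2 mod 3 is 2 (check: 2 × 2 = 4 ≡ 1 (mod 3))
Combine: k ≡ Σ r_i×M_i×(M_i⁻¹ mod m_i) = 1×3×1 + 2×2×2 = 3 + 8 = 11
11 mod 6 = 5
k ≡ 5 (mod 6)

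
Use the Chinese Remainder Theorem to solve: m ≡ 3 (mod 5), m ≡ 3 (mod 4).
M = 5 × 4 = 20. M₁ = 4, y₁ ≡ 4 (mod 5). M₂ = 5, y₂ ≡ 1 (mod 4). m = 3×4×4 + 3×5×1 ≡ 3 (mod 20)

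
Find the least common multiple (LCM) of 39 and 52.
156

First find GCD(39, 52) using the Euclidean algorithm:
39 = 0 × 52 + 39
52 = 1 × 39 + 13
39 = 3 × 13 + 0
GCD(39, 52) = 13

LCM formula: LCM(a, b) = (a × b) / GCD(a, b)
LCM(39, 52) = (39 × 52) / 13
LCM(39, 52) = 2028 / 13
LCM(39, 52) = 156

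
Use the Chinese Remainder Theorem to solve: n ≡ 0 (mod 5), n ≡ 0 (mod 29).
0

Using the Chinese Remainder Theorem:
M = product of moduli = 145
For equation 1: M_1 = 29, 29 ≡ 4 (mod 5), inverse of 29 mod 5 is 4 (check: 4 × 4 = 16 ≡ 1 (mod 5))
For equation 2: M_2 = 5, 5 ≡ 5 (mod 29), inverse of 5 mod 29 is 6 (check: 5 × 6 = 30 ≡ 1 (mod 29))
Combine: n ≡ Σ r_i×M_i×(M_i⁻¹ mod m_i) = 0×29×4 + 0×5×6 = 0 + 0 = 0
0 mod 145 = 0
n ≡ 0 (mod 145)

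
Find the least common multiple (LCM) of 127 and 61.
7747

First find GCD(127, 61) using the Euclidean algorithm:
127 = 2 × 61 + 5
61 = 12 × 5 + 1
5 = 5 × 1 + 0
GCD(127, 61) = 1

LCM formula: LCM(a, b) = (a × b) / GCD(a, b)
LCM(127, 61) = (127 × 61) / 1
LCM(127, 61) = 7747 / 1
LCM(127, 61) = 7747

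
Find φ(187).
160

Prime factorization: 187 = 11 × 17
Using the formula φ(n) = n × Π(1 - 1/p) for each prime factor p:
φ(187) = 187 × (1 - 1/11) × (1 - 1/17)
φ(187) = 160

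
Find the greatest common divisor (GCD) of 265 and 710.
5

Using the Euclidean algorithm:
265 = 0 × 710 + 265
710 = 2 × 265 + 180
265 = 1 × 180 + 85
180 = 2 × 85 + 10
85 = 8 × 10 + 5
10 = 2 × 5 + 0

GCD(265, 710) = 5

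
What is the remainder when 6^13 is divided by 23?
Using repeated squaring. 13 = 8 + 4 + 1 (binary 1101). Repeated squaring mod 23: 6^1 ≡ 6; 6^2 ≡ 6² = 36 ≡ 13; 6^4 ≡ 13² = 169 ≡ 8; 6^8 ≡ 8² = 64 ≡ 18. Multiply: 6^13 = 6^8 × 6^4 × 6^1 ≡ 18 × 8 × 6 (mod 23): 18 × 8 = 144 ≡ 6; 6 × 6 = 36 ≡ 13. So 6^13 ≡ 13 (mod 23).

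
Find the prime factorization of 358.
2 × 179

Divide by primes starting from smallest:
358 ÷ 2 = 179
179 ÷ 179 = 1

358 = 2 × 179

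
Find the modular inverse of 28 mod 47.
28^(-1) ≡ 42 (mod 47). Verification: 28 × 42 = 1176 ≡ 1 (mod 47)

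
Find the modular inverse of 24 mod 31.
24^(-1) ≡ 22 (mod 31). Verification: 24 × 22 = 528 ≡ 1 (mod 31)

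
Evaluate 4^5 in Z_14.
5 = 4 + 1 (binary 101). Repeated squaring mod 14: 4^1 ≡ 4; 4^2 ≡ 4² = 16 ≡ 2; 4^4 ≡ 2² = 4 ≡ 4. Multiply: 4^5 = 4^4 × 4^1 ≡ 4 × 4 (mod 14): 4 × 4 = 16 ≡ 2. So 4^5 ≡ 2 (mod 14).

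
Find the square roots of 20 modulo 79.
The square roots of 20 mod 79 are 40 and 39. Verify: 40² = 1600 ≡ 20 (mod 79)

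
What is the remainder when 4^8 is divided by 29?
8 = 8 (binary 1000). Repeated squaring mod 29: 4^1 ≡ 4; 4^2 ≡ 4² = 16 ≡ 16; 4^4 ≡ 16² = 256 ≡ 24; 4^8 ≡ 24² = 576 ≡ 25. So 4^8 ≡ 25 (mod 29).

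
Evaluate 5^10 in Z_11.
10 = 8 + 2 (binary 1010). Repeated squaring mod 11: 5^1 ≡ 5; 5^2 ≡ 5² = 25 ≡ 3; 5^4 ≡ 3² = 9 ≡ 9; 5^8 ≡ 9² = 81 ≡ 4. Multiply: 5^10 = 5^8 × 5^2 ≡ 4 × 3 (mod 11): 4 × 3 = 12 ≡ 1. So 5^10 ≡ 1 (mod 11).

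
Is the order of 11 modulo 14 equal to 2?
No, the actual order is 3, not 2.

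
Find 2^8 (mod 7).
8 = 8 (binary 1000). Repeated squaring mod 7: 2^1 ≡ 2; 2^2 ≡ 2² = 4 ≡ 4; 2^4 ≡ 4² = 16 ≡ 2; 2^8 ≡ 2² = 4 ≡ 4. So 2^8 ≡ 4 (mod 7).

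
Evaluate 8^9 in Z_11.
9 = 8 + 1 (binary 1001). Repeated squaring mod 11: 8^1 ≡ 8; 8^2 ≡ 8² = 64 ≡ 9; 8^4 ≡ 9² = 81 ≡ 4; 8^8 ≡ 4² = 16 ≡ 5. Multiply: 8^9 = 8^8 × 8^1 ≡ 5 × 8 (mod 11): 5 × 8 = 40 ≡ 7. So 8^9 ≡ 7 (mod 11).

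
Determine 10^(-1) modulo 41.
10^(-1) ≡ 37 (mod 41). Verification: 10 × 37 = 370 ≡ 1 (mod 41)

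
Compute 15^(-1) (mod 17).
8

Using Extended Euclidean Algorithm:
gcd(15, 17) = 1
Bezout coefficients: 15 × 8 + 17 × -7 = 1
So 15 × 8 ≡ 1 (mod 17)
The inverse is 8 mod 17 = 8
Verification: 15 × 8 = 120 = 7 × 17 + 1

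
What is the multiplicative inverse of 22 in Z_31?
22^(-1) ≡ 24 (mod 31). Verification: 22 × 24 = 528 ≡ 1 (mod 31)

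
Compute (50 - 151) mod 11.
9

(50 - 151) = -101
-101 mod 11 = 9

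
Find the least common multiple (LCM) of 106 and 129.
13674

First find GCD(106, 129) using the Euclidean algorithm:
106 = 0 × 129 + 106
129 = 1 × 106 + 23
106 = 4 × 23 + 14
23 = 1 × 14 + 9
14 = 1 × 9 + 5
9 = 1 × 5 + 4
5 = 1 × 4 + 1
4 = 4 × 1 + 0
GCD(106, 129) = 1

LCM formula: LCM(a, b) = (a × b) / GCD(a, b)
LCM(106, 129) = (106 × 129) / 1
LCM(106, 129) = 13674 / 1
LCM(106, 129) = 13674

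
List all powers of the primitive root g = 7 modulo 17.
g^1, g^2, ..., g^{16} mod 17: {7, 15, 3, 4, 11, 9, 12, 16, 10, 2, 14, 13, 6, 8, 5, 1}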